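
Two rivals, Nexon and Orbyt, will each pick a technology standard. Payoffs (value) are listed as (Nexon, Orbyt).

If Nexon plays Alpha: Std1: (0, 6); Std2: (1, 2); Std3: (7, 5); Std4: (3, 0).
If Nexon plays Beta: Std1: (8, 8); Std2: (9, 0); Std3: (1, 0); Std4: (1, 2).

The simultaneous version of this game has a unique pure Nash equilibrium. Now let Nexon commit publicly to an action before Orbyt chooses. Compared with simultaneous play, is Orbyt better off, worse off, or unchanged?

unchanged

Backward induction with Nexon moving first.
- Alpha: BR = Std1, leader payoff 0.
- Beta: BR = Std1, leader payoff 8.
Among 0, 8, the best is 8 at Beta. Subgame-perfect outcome: (Beta, Std1) with payoffs (8, 8).
Under simultaneous play:
Nexon's best replies: Std1→Beta; Std2→Beta; Std3→Alpha; Std4→Alpha.
Orbyt's best replies: Alpha→Std1; Beta→Std1.
The unique mutual best reply is (Beta, Std1), giving (8, 8).
Orbyt earns 8 sequentially versus 8 at the Nash outcome: unchanged.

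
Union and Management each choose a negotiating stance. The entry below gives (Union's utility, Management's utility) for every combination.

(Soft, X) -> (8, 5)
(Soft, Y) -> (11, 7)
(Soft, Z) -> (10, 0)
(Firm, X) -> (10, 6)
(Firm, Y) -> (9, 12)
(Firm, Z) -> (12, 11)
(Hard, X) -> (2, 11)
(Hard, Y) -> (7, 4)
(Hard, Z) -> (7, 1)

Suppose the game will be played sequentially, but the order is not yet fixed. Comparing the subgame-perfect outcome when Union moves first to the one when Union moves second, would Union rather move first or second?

If Union leads: Management's best replies are Soft→Y, Firm→Y, Hard→X; Union's induced payoffs 11, 9, 2; outcome (Soft, Y), payoffs (11, 7).
If Management leads: Union's best replies are X→Firm, Y→Soft, Z→Firm; Management's induced payoffs 6, 7, 11; outcome (Firm, Z), payoffs (12, 11).
Union gets 11 moving first and 12 moving second, so Union prefers to move second.

second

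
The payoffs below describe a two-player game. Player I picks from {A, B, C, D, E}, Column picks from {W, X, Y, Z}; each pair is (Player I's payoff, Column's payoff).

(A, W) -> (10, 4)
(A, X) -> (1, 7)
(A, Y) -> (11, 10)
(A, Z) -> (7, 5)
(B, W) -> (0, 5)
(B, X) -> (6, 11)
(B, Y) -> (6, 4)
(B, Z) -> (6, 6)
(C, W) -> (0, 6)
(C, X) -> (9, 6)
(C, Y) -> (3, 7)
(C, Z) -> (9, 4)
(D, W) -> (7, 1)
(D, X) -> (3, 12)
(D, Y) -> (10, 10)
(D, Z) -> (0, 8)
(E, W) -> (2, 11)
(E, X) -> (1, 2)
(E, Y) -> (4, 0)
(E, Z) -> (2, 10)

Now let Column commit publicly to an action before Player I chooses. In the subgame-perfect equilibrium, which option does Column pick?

Y

Backward induction with Column moving first.
- W: Player I compares 10, 0, 0, 7, 2 and picks A; Column would get 4.
- X: Player I compares 1, 6, 9, 3, 1 and picks C; Column would get 6.
- Y: Player I compares 11, 6, 3, 10, 4 and picks A; Column would get 10.
- Z: Player I compares 7, 6, 9, 0, 2 and picks C; Column would get 4.
Among 4, 6, 10, 4, the best is 10 at Y. Subgame-perfect outcome: (A, Y) with payoffs (11, 10).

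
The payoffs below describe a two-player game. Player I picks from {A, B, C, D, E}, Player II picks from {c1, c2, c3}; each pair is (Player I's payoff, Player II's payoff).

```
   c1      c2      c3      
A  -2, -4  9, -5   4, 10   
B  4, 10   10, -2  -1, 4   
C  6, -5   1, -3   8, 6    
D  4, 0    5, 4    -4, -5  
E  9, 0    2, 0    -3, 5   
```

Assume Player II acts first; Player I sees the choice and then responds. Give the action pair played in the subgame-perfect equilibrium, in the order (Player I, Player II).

Player I best-responds to each possible Player II move:
- c1 → Player I plays E (best of -2, 4, 6, 4, 9); Player II gets 0.
- c2 → Player I plays B (best of 9, 10, 1, 5, 2); Player II gets -2.
- c3 → Player I plays C (best of 4, -1, 8, -4, -3); Player II gets 6.
Player II's induced payoffs are 0, -2, 6, so Player II commits to c3. Subgame-perfect outcome: (C, c3) with payoffs (8, 6).

(C, c3)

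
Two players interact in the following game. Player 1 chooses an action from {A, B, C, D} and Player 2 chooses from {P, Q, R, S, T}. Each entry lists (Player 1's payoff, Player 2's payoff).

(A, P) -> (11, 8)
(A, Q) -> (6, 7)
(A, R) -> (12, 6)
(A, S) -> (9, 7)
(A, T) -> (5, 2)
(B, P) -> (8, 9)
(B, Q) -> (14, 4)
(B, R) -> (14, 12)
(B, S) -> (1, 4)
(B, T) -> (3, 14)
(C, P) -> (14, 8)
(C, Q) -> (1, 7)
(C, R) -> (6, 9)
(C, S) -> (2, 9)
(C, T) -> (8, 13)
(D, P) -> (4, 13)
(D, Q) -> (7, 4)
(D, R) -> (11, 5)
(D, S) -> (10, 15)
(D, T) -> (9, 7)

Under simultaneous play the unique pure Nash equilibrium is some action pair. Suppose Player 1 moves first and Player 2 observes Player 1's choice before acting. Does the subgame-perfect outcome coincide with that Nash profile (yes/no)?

no

Work backward from Player 2's decision.
- A → Player 2 plays P (best of 8, 7, 6, 7, 2); Player 1 gets 11.
- B → Player 2 plays T (best of 9, 4, 12, 4, 14); Player 1 gets 3.
- C → Player 2 plays T (best of 8, 7, 9, 9, 13); Player 1 gets 8.
- D → Player 2 plays S (best of 13, 4, 5, 15, 7); Player 1 gets 10.
Among 11, 3, 8, 10, the best is 11 at A. Subgame-perfect outcome: (A, P) with payoffs (11, 8).
Now find the simultaneous Nash equilibrium.
Player 1's best replies: P→C; Q→B; R→B; S→D; T→D.
Player 2's best replies: A→P; B→T; C→T; D→S.
The unique mutual best reply is (D, S), giving (10, 15).
Sequential outcome (A, P) differs from the Nash profile (D, S).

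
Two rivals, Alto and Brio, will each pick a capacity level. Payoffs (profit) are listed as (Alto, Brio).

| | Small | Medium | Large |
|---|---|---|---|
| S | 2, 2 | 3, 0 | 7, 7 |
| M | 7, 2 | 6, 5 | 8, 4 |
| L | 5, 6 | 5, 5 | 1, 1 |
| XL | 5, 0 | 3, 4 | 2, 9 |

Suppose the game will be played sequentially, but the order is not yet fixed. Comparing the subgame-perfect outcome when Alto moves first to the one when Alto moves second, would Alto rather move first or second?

If Alto leads: Brio's best replies are S→Large, M→Medium, L→Small, XL→Large; Alto's induced payoffs 7, 6, 5, 2; outcome (S, Large), payoffs (7, 7).
If Brio leads: Alto's best replies are Small→M, Medium→M, Large→M; Brio's induced payoffs 2, 5, 4; outcome (M, Medium), payoffs (6, 5).
Alto gets 7 moving first and 6 moving second, so Alto prefers to move first.

first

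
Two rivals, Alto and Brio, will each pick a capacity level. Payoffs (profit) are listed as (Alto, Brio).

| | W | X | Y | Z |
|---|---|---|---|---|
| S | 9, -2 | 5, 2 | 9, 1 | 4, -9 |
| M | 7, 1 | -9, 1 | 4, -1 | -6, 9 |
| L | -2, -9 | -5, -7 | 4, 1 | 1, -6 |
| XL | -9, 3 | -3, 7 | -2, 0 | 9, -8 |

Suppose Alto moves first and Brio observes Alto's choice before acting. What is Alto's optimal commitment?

S

Work backward from Brio's decision.
- S: BR = X, leader payoff 5.
- M: BR = Z, leader payoff -6.
- L: BR = Y, leader payoff 4.
- XL: BR = X, leader payoff -3.
Maximizing over 5, -6, 4, -3, Alto chooses S. Subgame-perfect outcome: (S, X) with payoffs (5, 2).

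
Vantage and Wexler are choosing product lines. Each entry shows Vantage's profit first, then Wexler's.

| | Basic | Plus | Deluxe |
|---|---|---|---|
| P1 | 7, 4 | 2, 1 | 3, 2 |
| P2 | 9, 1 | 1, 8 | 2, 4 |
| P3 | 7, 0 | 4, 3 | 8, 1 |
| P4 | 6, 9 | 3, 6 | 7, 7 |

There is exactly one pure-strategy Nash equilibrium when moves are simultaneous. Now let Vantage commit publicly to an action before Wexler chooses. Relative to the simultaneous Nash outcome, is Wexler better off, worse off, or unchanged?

Backward induction with Vantage moving first.
- P1 → Wexler plays Basic (best of 4, 1, 2); Vantage gets 7.
- P2 → Wexler plays Plus (best of 1, 8, 4); Vantage gets 1.
- P3 → Wexler plays Plus (best of 0, 3, 1); Vantage gets 4.
- P4 → Wexler plays Basic (best of 9, 6, 7); Vantage gets 6.
Among 7, 1, 4, 6, the best is 7 at P1. Subgame-perfect outcome: (P1, Basic) with payoffs (7, 4).
For the simultaneous game, intersect best replies.
Vantage's best replies: Basic→P2; Plus→P3; Deluxe→P3.
Wexler's best replies: P1→Basic; P2→Plus; P3→Plus; P4→Basic.
The unique mutual best reply is (P3, Plus), giving (4, 3).
Wexler earns 4 sequentially versus 3 at the Nash outcome: better off.

better off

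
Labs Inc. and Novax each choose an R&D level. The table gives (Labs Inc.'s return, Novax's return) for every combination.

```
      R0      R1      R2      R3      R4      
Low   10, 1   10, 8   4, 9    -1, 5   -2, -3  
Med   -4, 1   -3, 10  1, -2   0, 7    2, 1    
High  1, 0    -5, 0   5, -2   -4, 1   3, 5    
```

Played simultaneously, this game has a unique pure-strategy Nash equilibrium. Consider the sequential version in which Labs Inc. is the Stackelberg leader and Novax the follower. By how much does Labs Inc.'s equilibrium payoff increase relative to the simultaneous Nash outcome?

Solve by backward induction (Labs Inc. leads).
- Low → Novax plays R2 (best of 1, 8, 9, 5, -3); Labs Inc. gets 4.
- Med → Novax plays R1 (best of 1, 10, -2, 7, 1); Labs Inc. gets -3.
- High → Novax plays R4 (best of 0, 0, -2, 1, 5); Labs Inc. gets 3.
Labs Inc.'s induced payoffs are 4, -3, 3, so Labs Inc. commits to Low. Subgame-perfect outcome: (Low, R2) with payoffs (4, 9).
Under simultaneous play:
Labs Inc.'s best replies: R0→Low; R1→Low; R2→High; R3→Med; R4→High.
Novax's best replies: Low→R2; Med→R1; High→R4.
Only (High, R4) has each player best-responding; Nash payoffs (3, 5).
Labs Inc.'s commitment gain: 4 − 3 = 1.

1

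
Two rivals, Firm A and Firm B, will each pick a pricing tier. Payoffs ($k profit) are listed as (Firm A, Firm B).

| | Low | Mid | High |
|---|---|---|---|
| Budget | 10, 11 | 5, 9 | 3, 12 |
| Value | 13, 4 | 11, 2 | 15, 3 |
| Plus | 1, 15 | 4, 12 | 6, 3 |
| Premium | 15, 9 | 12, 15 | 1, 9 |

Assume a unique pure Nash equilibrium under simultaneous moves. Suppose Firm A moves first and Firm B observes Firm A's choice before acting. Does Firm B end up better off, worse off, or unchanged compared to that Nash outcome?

Work backward from Firm B's decision.
- Budget → Firm B plays High (best of 11, 9, 12); Firm A gets 3.
- Value → Firm B plays Low (best of 4, 2, 3); Firm A gets 13.
- Plus → Firm B plays Low (best of 15, 12, 3); Firm A gets 1.
- Premium → Firm B plays Mid (best of 9, 15, 9); Firm A gets 12.
Among 3, 13, 1, 12, the best is 13 at Value. Subgame-perfect outcome: (Value, Low) with payoffs (13, 4).
For the simultaneous game, intersect best replies.
Firm A's best replies: Low→Premium; Mid→Premium; High→Value.
Firm B's best replies: Budget→High; Value→Low; Plus→Low; Premium→Mid.
Only (Premium, Mid) has each player best-responding; Nash payoffs (12, 15).
Firm B earns 4 sequentially versus 15 at the Nash outcome: worse off.

worse off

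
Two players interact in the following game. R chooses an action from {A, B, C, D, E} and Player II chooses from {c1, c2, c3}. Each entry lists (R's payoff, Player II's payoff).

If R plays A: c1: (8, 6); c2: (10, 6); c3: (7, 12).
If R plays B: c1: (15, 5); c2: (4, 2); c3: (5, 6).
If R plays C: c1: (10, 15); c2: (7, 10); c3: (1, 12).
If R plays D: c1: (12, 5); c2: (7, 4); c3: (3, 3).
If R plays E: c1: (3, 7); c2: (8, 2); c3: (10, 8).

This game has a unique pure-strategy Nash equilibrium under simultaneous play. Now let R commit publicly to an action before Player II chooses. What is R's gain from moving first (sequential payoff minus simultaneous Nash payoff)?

Work backward from Player II's decision.
- A: BR = c3, leader payoff 7.
- B: BR = c3, leader payoff 5.
- C: BR = c1, leader payoff 10.
- D: BR = c1, leader payoff 12.
- E: BR = c3, leader payoff 10.
R's induced payoffs are 7, 5, 10, 12, 10, so R commits to D. Subgame-perfect outcome: (D, c1) with payoffs (12, 5).
Under simultaneous play:
R's best replies: c1→B; c2→A; c3→E.
Player II's best replies: A→c3; B→c3; C→c1; D→c1; E→c3.
Only (E, c3) has each player best-responding; Nash payoffs (10, 8).
R's commitment gain: 12 − 10 = 2.

2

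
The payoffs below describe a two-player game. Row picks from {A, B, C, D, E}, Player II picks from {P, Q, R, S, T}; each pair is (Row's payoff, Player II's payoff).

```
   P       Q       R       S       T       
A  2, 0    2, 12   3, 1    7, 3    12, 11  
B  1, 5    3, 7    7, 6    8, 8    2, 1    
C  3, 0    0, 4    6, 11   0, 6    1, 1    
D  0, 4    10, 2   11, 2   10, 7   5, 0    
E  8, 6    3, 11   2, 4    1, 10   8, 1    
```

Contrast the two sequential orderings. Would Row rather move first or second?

second

If Row leads: Player II's best replies are A→Q, B→S, C→R, D→S, E→Q; Row's induced payoffs 2, 8, 6, 10, 3; outcome (D, S), payoffs (10, 7).
If Player II leads: Row's best replies are P→E, Q→D, R→D, S→D, T→A; Player II's induced payoffs 6, 2, 2, 7, 11; outcome (A, T), payoffs (12, 11).
Row gets 10 moving first and 12 moving second, so Row prefers to move second.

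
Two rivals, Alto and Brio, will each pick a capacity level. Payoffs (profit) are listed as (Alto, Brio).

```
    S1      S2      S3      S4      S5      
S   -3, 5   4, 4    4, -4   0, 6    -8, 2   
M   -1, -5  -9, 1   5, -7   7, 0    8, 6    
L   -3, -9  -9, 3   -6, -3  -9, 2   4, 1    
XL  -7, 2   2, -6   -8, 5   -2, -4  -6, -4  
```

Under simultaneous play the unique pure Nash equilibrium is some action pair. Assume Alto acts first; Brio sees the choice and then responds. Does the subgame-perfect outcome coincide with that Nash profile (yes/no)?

yes

Work backward from Brio's decision.
- S: Brio compares 5, 4, -4, 6, 2 and picks S4; Alto would get 0.
- M: Brio compares -5, 1, -7, 0, 6 and picks S5; Alto would get 8.
- L: Brio compares -9, 3, -3, 2, 1 and picks S2; Alto would get -9.
- XL: Brio compares 2, -6, 5, -4, -4 and picks S3; Alto would get -8.
Maximizing over 0, 8, -9, -8, Alto chooses M. Subgame-perfect outcome: (M, S5) with payoffs (8, 6).
Now find the simultaneous Nash equilibrium.
Alto's best replies: S1→M; S2→S; S3→M; S4→M; S5→M.
Brio's best replies: S→S4; M→S5; L→S2; XL→S3.
The unique mutual best reply is (M, S5), giving (8, 6).
Sequential outcome (M, S5) coincides with the Nash profile (M, S5).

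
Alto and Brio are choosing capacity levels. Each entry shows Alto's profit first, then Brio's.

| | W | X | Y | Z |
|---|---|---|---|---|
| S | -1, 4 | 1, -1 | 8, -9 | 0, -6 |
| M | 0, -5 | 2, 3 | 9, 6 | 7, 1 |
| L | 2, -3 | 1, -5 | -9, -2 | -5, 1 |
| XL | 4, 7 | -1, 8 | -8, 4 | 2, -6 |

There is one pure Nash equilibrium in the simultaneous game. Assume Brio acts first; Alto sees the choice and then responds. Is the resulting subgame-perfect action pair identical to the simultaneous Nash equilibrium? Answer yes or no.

Backward induction with Brio moving first.
- W: Alto compares -1, 0, 2, 4 and picks XL; Brio would get 7.
- X: Alto compares 1, 2, 1, -1 and picks M; Brio would get 3.
- Y: Alto compares 8, 9, -9, -8 and picks M; Brio would get 6.
- Z: Alto compares 0, 7, -5, 2 and picks M; Brio would get 1.
Among 7, 3, 6, 1, the best is 7 at W. Subgame-perfect outcome: (XL, W) with payoffs (4, 7).
Under simultaneous play:
Alto's best replies: W→XL; X→M; Y→M; Z→M.
Brio's best replies: S→W; M→Y; L→Z; XL→X.
Only (M, Y) has each player best-responding; Nash payoffs (9, 6).
Sequential outcome (XL, W) differs from the Nash profile (M, Y).

no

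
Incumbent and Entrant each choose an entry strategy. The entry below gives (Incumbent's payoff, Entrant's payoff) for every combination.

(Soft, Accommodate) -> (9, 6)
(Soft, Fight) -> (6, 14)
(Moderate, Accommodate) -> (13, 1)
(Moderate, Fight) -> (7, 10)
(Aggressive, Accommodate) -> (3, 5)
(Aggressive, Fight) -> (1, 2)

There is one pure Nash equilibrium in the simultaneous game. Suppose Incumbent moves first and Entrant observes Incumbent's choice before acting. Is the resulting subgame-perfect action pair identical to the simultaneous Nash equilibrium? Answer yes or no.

yes

Work backward from Entrant's decision.
- Soft: Entrant compares 6, 14 and picks Fight; Incumbent would get 6.
- Moderate: Entrant compares 1, 10 and picks Fight; Incumbent would get 7.
- Aggressive: Entrant compares 5, 2 and picks Accommodate; Incumbent would get 3.
Incumbent's induced payoffs are 6, 7, 3, so Incumbent commits to Moderate. Subgame-perfect outcome: (Moderate, Fight) with payoffs (7, 10).
For the simultaneous game, intersect best replies.
Incumbent's best replies: Accommodate→Moderate; Fight→Moderate.
Entrant's best replies: Soft→Fight; Moderate→Fight; Aggressive→Accommodate.
The unique mutual best reply is (Moderate, Fight), giving (7, 10).
Sequential outcome (Moderate, Fight) coincides with the Nash profile (Moderate, Fight).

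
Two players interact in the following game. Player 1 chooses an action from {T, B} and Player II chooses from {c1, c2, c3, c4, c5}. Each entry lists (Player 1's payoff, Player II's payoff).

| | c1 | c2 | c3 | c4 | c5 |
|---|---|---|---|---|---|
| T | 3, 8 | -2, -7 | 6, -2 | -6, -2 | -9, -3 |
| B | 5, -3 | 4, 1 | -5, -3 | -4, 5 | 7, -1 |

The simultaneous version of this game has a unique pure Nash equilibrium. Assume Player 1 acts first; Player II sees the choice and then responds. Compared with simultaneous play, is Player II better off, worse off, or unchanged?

better off

Backward induction with Player 1 moving first.
- T: BR = c1, leader payoff 3.
- B: BR = c4, leader payoff -4.
Among 3, -4, the best is 3 at T. Subgame-perfect outcome: (T, c1) with payoffs (3, 8).
Under simultaneous play:
Player 1's best replies: c1→B; c2→B; c3→T; c4→B; c5→B.
Player II's best replies: T→c1; B→c4.
The unique mutual best reply is (B, c4), giving (-4, 5).
Player II earns 8 sequentially versus 5 at the Nash outcome: better off.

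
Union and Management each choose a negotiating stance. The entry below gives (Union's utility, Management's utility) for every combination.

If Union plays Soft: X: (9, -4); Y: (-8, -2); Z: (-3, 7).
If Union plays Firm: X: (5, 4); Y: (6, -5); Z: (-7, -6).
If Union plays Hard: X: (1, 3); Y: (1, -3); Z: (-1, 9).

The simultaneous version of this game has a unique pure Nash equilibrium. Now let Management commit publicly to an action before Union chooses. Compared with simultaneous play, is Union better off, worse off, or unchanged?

Union best-responds to each possible Management move:
- X: BR = Soft, leader payoff -4.
- Y: BR = Firm, leader payoff -5.
- Z: BR = Hard, leader payoff 9.
Maximizing over -4, -5, 9, Management chooses Z. Subgame-perfect outcome: (Hard, Z) with payoffs (-1, 9).
Now find the simultaneous Nash equilibrium.
Union's best replies: X→Soft; Y→Firm; Z→Hard.
Management's best replies: Soft→Z; Firm→X; Hard→Z.
Only (Hard, Z) has each player best-responding; Nash payoffs (-1, 9).
Union earns -1 sequentially versus -1 at the Nash outcome: unchanged.

unchanged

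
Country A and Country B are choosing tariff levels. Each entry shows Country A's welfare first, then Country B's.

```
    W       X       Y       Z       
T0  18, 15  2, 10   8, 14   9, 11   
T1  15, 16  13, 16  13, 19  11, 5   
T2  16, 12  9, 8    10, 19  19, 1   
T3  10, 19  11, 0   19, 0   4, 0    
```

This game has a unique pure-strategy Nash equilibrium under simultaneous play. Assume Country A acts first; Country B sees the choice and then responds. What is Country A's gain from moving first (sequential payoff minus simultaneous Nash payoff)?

0

Backward induction with Country A moving first.
- T0: Country B compares 15, 10, 14, 11 and picks W; Country A would get 18.
- T1: Country B compares 16, 16, 19, 5 and picks Y; Country A would get 13.
- T2: Country B compares 12, 8, 19, 1 and picks Y; Country A would get 10.
- T3: Country B compares 19, 0, 0, 0 and picks W; Country A would get 10.
Among 18, 13, 10, 10, the best is 18 at T0. Subgame-perfect outcome: (T0, W) with payoffs (18, 15).
Now find the simultaneous Nash equilibrium.
Country A's best replies: W→T0; X→T1; Y→T3; Z→T2.
Country B's best replies: T0→W; T1→Y; T2→Y; T3→W.
The unique mutual best reply is (T0, W), giving (18, 15).
Country A's commitment gain: 18 − 18 = 0.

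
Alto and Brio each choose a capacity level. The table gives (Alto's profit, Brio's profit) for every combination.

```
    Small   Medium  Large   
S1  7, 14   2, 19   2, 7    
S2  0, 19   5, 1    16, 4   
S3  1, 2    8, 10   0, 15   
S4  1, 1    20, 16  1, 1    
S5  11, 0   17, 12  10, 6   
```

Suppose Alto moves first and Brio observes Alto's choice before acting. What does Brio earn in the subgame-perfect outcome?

16

Backward induction with Alto moving first.
- S1 → Brio plays Medium (best of 14, 19, 7); Alto gets 2.
- S2 → Brio plays Small (best of 19, 1, 4); Alto gets 0.
- S3 → Brio plays Large (best of 2, 10, 15); Alto gets 0.
- S4 → Brio plays Medium (best of 1, 16, 1); Alto gets 20.
- S5 → Brio plays Medium (best of 0, 12, 6); Alto gets 17.
Alto's induced payoffs are 2, 0, 0, 20, 17, so Alto commits to S4. Subgame-perfect outcome: (S4, Medium) with payoffs (20, 16).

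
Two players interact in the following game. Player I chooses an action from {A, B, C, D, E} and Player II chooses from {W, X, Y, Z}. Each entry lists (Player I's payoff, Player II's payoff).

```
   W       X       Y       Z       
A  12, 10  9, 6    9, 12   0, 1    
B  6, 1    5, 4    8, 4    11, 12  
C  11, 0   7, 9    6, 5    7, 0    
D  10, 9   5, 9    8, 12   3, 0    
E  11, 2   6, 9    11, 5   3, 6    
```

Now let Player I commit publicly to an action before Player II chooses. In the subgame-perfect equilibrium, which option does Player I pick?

B

Backward induction with Player I moving first.
- A: Player II compares 10, 6, 12, 1 and picks Y; Player I would get 9.
- B: Player II compares 1, 4, 4, 12 and picks Z; Player I would get 11.
- C: Player II compares 0, 9, 5, 0 and picks X; Player I would get 7.
- D: Player II compares 9, 9, 12, 0 and picks Y; Player I would get 8.
- E: Player II compares 2, 9, 5, 6 and picks X; Player I would get 6.
Maximizing over 9, 11, 7, 8, 6, Player I chooses B. Subgame-perfect outcome: (B, Z) with payoffs (11, 12).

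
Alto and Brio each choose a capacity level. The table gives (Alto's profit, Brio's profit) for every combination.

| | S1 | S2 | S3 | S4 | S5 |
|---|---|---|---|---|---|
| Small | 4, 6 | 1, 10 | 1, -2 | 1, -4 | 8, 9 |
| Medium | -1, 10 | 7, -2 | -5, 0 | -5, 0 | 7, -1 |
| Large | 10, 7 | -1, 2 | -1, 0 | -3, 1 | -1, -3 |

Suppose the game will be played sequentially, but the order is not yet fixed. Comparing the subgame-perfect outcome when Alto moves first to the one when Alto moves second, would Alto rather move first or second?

If Alto leads: Brio's best replies are Small→S2, Medium→S1, Large→S1; Alto's induced payoffs 1, -1, 10; outcome (Large, S1), payoffs (10, 7).
If Brio leads: Alto's best replies are S1→Large, S2→Medium, S3→Small, S4→Small, S5→Small; Brio's induced payoffs 7, -2, -2, -4, 9; outcome (Small, S5), payoffs (8, 9).
Alto gets 10 moving first and 8 moving second, so Alto prefers to move first.

first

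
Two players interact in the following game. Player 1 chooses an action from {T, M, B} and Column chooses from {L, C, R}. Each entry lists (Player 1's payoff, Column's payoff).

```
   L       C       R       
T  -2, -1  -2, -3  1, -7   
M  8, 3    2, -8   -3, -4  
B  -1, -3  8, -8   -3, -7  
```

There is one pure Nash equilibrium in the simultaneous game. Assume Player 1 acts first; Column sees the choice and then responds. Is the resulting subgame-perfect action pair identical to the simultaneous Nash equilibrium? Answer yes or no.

yes

Solve by backward induction (Player 1 leads).
- T → Column plays L (best of -1, -3, -7); Player 1 gets -2.
- M → Column plays L (best of 3, -8, -4); Player 1 gets 8.
- B → Column plays L (best of -3, -8, -7); Player 1 gets -1.
Among -2, 8, -1, the best is 8 at M. Subgame-perfect outcome: (M, L) with payoffs (8, 3).
Now find the simultaneous Nash equilibrium.
Player 1's best replies: L→M; C→B; R→T.
Column's best replies: T→L; M→L; B→L.
Only (M, L) has each player best-responding; Nash payoffs (8, 3).
Sequential outcome (M, L) coincides with the Nash profile (M, L).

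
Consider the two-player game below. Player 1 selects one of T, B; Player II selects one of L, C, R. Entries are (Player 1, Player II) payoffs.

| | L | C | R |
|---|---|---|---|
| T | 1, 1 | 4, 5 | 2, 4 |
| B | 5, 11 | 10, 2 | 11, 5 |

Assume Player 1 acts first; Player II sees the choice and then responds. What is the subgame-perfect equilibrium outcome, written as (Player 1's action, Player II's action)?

Solve by backward induction (Player 1 leads).
- T: BR = C, leader payoff 4.
- B: BR = L, leader payoff 5.
Maximizing over 4, 5, Player 1 chooses B. Subgame-perfect outcome: (B, L) with payoffs (5, 11).

(B, L)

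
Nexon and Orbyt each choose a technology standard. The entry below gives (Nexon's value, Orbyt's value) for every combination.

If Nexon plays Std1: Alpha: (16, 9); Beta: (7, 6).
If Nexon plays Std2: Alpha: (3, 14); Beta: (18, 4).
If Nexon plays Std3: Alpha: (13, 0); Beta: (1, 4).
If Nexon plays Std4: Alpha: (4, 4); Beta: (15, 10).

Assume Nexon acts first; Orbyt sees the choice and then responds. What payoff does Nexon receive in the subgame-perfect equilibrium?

Backward induction with Nexon moving first.
- Std1: BR = Alpha, leader payoff 16.
- Std2: BR = Alpha, leader payoff 3.
- Std3: BR = Beta, leader payoff 1.
- Std4: BR = Beta, leader payoff 15.
Among 16, 3, 1, 15, the best is 16 at Std1. Subgame-perfect outcome: (Std1, Alpha) with payoffs (16, 9).

16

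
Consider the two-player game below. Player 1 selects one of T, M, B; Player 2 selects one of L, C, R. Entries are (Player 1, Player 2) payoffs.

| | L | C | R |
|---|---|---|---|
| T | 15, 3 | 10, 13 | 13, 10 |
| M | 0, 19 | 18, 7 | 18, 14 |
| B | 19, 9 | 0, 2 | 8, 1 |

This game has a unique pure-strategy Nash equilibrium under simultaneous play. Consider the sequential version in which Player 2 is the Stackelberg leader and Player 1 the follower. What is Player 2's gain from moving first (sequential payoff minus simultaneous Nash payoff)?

5

Player 1 best-responds to each possible Player 2 move:
- L: Player 1 compares 15, 0, 19 and picks B; Player 2 would get 9.
- C: Player 1 compares 10, 18, 0 and picks M; Player 2 would get 7.
- R: Player 1 compares 13, 18, 8 and picks M; Player 2 would get 14.
Maximizing over 9, 7, 14, Player 2 chooses R. Subgame-perfect outcome: (M, R) with payoffs (18, 14).
For the simultaneous game, intersect best replies.
Player 1's best replies: L→B; C→M; R→M.
Player 2's best replies: T→C; M→L; B→L.
Only (B, L) has each player best-responding; Nash payoffs (19, 9).
Player 2's commitment gain: 14 − 9 = 5.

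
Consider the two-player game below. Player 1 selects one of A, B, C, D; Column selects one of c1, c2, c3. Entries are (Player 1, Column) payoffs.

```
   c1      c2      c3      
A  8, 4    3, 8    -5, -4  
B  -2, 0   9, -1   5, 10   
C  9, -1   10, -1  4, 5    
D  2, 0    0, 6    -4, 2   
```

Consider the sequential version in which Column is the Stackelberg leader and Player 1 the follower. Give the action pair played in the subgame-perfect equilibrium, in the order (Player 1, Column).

Work backward from Player 1's decision.
- c1: BR = C, leader payoff -1.
- c2: BR = C, leader payoff -1.
- c3: BR = B, leader payoff 10.
Among -1, -1, 10, the best is 10 at c3. Subgame-perfect outcome: (B, c3) with payoffs (5, 10).

(B, c3)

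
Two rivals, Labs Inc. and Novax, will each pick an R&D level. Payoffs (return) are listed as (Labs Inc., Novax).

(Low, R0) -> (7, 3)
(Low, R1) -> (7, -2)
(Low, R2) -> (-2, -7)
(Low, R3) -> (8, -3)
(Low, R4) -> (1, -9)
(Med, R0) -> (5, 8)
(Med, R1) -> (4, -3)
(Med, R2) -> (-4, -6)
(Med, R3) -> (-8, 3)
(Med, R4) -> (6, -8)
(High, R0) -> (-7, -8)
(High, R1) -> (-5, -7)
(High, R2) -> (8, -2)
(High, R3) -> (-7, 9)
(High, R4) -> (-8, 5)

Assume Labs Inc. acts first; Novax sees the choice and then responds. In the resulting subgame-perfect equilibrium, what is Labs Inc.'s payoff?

7

Work backward from Novax's decision.
- Low: BR = R0, leader payoff 7.
- Med: BR = R0, leader payoff 5.
- High: BR = R3, leader payoff -7.
Among 7, 5, -7, the best is 7 at Low. Subgame-perfect outcome: (Low, R0) with payoffs (7, 3).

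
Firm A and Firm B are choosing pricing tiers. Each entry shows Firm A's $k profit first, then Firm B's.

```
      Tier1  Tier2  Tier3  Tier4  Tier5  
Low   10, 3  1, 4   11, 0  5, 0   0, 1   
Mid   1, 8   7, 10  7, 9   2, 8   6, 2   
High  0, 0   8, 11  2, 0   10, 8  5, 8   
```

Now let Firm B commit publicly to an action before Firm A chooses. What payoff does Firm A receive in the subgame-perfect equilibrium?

Firm A best-responds to each possible Firm B move:
- Tier1 → Firm A plays Low (best of 10, 1, 0); Firm B gets 3.
- Tier2 → Firm A plays High (best of 1, 7, 8); Firm B gets 11.
- Tier3 → Firm A plays Low (best of 11, 7, 2); Firm B gets 0.
- Tier4 → Firm A plays High (best of 5, 2, 10); Firm B gets 8.
- Tier5 → Firm A plays Mid (best of 0, 6, 5); Firm B gets 2.
Among 3, 11, 0, 8, 2, the best is 11 at Tier2. Subgame-perfect outcome: (High, Tier2) with payoffs (8, 11).

8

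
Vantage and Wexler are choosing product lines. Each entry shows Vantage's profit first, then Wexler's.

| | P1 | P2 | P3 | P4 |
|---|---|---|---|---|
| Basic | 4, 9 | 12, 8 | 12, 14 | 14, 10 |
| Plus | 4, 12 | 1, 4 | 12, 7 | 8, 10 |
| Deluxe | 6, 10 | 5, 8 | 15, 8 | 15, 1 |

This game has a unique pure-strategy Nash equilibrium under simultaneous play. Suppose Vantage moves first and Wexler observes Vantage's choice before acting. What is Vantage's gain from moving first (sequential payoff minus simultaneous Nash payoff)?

Work backward from Wexler's decision.
- Basic → Wexler plays P3 (best of 9, 8, 14, 10); Vantage gets 12.
- Plus → Wexler plays P1 (best of 12, 4, 7, 10); Vantage gets 4.
- Deluxe → Wexler plays P1 (best of 10, 8, 8, 1); Vantage gets 6.
Vantage's induced payoffs are 12, 4, 6, so Vantage commits to Basic. Subgame-perfect outcome: (Basic, P3) with payoffs (12, 14).
Under simultaneous play:
Vantage's best replies: P1→Deluxe; P2→Basic; P3→Deluxe; P4→Deluxe.
Wexler's best replies: Basic→P3; Plus→P1; Deluxe→P1.
Only (Deluxe, P1) has each player best-responding; Nash payoffs (6, 10).
Vantage's commitment gain: 12 − 6 = 6.

6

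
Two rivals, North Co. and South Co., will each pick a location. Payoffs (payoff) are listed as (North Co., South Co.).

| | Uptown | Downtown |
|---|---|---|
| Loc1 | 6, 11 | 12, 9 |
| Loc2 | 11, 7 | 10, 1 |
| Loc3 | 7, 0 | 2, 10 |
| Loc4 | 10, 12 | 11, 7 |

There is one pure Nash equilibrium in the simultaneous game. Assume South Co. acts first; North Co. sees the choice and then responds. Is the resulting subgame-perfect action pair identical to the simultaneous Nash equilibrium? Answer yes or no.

no

Backward induction with South Co. moving first.
- Uptown → North Co. plays Loc2 (best of 6, 11, 7, 10); South Co. gets 7.
- Downtown → North Co. plays Loc1 (best of 12, 10, 2, 11); South Co. gets 9.
Among 7, 9, the best is 9 at Downtown. Subgame-perfect outcome: (Loc1, Downtown) with payoffs (12, 9).
Now find the simultaneous Nash equilibrium.
North Co.'s best replies: Uptown→Loc2; Downtown→Loc1.
South Co.'s best replies: Loc1→Uptown; Loc2→Uptown; Loc3→Downtown; Loc4→Uptown.
Only (Loc2, Uptown) has each player best-responding; Nash payoffs (11, 7).
Sequential outcome (Loc1, Downtown) differs from the Nash profile (Loc2, Uptown).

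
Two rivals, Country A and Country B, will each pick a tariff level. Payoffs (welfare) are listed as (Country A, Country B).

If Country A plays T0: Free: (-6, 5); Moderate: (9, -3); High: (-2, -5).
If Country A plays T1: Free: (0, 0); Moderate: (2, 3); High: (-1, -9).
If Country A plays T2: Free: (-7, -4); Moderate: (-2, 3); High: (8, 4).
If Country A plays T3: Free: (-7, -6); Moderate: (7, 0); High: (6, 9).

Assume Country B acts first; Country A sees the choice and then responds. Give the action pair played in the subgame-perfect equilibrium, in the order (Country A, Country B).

Country A best-responds to each possible Country B move:
- Free: Country A compares -6, 0, -7, -7 and picks T1; Country B would get 0.
- Moderate: Country A compares 9, 2, -2, 7 and picks T0; Country B would get -3.
- High: Country A compares -2, -1, 8, 6 and picks T2; Country B would get 4.
Maximizing over 0, -3, 4, Country B chooses High. Subgame-perfect outcome: (T2, High) with payoffs (8, 4).

(T2, High)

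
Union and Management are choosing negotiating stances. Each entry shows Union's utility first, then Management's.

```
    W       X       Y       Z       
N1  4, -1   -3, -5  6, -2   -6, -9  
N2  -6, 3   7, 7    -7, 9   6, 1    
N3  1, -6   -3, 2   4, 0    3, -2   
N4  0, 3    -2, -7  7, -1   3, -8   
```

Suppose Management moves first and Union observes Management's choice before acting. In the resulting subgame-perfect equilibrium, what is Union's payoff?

Work backward from Union's decision.
- W: Union compares 4, -6, 1, 0 and picks N1; Management would get -1.
- X: Union compares -3, 7, -3, -2 and picks N2; Management would get 7.
- Y: Union compares 6, -7, 4, 7 and picks N4; Management would get -1.
- Z: Union compares -6, 6, 3, 3 and picks N2; Management would get 1.
Management's induced payoffs are -1, 7, -1, 1, so Management commits to X. Subgame-perfect outcome: (N2, X) with payoffs (7, 7).

7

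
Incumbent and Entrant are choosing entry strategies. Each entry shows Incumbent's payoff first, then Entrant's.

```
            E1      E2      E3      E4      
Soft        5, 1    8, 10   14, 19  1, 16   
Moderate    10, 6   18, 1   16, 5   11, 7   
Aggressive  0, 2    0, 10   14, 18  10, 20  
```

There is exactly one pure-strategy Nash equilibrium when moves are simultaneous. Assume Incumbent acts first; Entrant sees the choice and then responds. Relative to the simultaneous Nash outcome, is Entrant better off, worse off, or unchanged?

better off

Work backward from Entrant's decision.
- Soft: BR = E3, leader payoff 14.
- Moderate: BR = E4, leader payoff 11.
- Aggressive: BR = E4, leader payoff 10.
Maximizing over 14, 11, 10, Incumbent chooses Soft. Subgame-perfect outcome: (Soft, E3) with payoffs (14, 19).
Under simultaneous play:
Incumbent's best replies: E1→Moderate; E2→Moderate; E3→Moderate; E4→Moderate.
Entrant's best replies: Soft→E3; Moderate→E4; Aggressive→E4.
Only (Moderate, E4) has each player best-responding; Nash payoffs (11, 7).
Entrant earns 19 sequentially versus 7 at the Nash outcome: better off.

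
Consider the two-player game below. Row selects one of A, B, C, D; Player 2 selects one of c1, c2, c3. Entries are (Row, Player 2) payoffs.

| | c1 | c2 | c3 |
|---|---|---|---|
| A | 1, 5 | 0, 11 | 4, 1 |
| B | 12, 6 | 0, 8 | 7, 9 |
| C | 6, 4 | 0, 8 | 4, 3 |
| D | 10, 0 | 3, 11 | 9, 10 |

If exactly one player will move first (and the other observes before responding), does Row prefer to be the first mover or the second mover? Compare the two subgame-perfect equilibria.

If Row leads: Player 2's best replies are A→c2, B→c3, C→c2, D→c2; Row's induced payoffs 0, 7, 0, 3; outcome (B, c3), payoffs (7, 9).
If Player 2 leads: Row's best replies are c1→B, c2→D, c3→D; Player 2's induced payoffs 6, 11, 10; outcome (D, c2), payoffs (3, 11).
Row gets 7 moving first and 3 moving second, so Row prefers to move first.

first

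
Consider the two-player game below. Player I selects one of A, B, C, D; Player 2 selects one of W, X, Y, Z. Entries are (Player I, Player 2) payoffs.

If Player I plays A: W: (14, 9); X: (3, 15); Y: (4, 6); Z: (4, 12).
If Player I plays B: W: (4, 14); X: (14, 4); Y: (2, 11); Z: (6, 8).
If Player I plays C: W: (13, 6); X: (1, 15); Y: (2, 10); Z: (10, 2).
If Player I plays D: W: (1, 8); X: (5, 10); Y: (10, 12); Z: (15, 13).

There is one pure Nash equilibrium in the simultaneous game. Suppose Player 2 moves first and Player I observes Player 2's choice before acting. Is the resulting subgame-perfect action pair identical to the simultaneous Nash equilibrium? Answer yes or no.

yes

Backward induction with Player 2 moving first.
- W → Player I plays A (best of 14, 4, 13, 1); Player 2 gets 9.
- X → Player I plays B (best of 3, 14, 1, 5); Player 2 gets 4.
- Y → Player I plays D (best of 4, 2, 2, 10); Player 2 gets 12.
- Z → Player I plays D (best of 4, 6, 10, 15); Player 2 gets 13.
Player 2's induced payoffs are 9, 4, 12, 13, so Player 2 commits to Z. Subgame-perfect outcome: (D, Z) with payoffs (15, 13).
For the simultaneous game, intersect best replies.
Player I's best replies: W→A; X→B; Y→D; Z→D.
Player 2's best replies: A→X; B→W; C→X; D→Z.
Only (D, Z) has each player best-responding; Nash payoffs (15, 13).
Sequential outcome (D, Z) coincides with the Nash profile (D, Z).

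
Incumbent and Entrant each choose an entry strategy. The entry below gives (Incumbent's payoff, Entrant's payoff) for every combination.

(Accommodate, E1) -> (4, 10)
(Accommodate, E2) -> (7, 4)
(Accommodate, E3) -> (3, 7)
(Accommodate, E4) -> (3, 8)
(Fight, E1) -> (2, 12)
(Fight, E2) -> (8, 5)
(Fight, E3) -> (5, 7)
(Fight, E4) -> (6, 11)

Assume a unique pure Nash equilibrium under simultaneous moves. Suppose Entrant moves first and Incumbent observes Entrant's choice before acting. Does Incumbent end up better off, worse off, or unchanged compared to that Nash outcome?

better off

Solve by backward induction (Entrant leads).
- E1 → Incumbent plays Accommodate (best of 4, 2); Entrant gets 10.
- E2 → Incumbent plays Fight (best of 7, 8); Entrant gets 5.
- E3 → Incumbent plays Fight (best of 3, 5); Entrant gets 7.
- E4 → Incumbent plays Fight (best of 3, 6); Entrant gets 11.
Among 10, 5, 7, 11, the best is 11 at E4. Subgame-perfect outcome: (Fight, E4) with payoffs (6, 11).
Now find the simultaneous Nash equilibrium.
Incumbent's best replies: E1→Accommodate; E2→Fight; E3→Fight; E4→Fight.
Entrant's best replies: Accommodate→E1; Fight→E1.
The unique mutual best reply is (Accommodate, E1), giving (4, 10).
Incumbent earns 6 sequentially versus 4 at the Nash outcome: better off.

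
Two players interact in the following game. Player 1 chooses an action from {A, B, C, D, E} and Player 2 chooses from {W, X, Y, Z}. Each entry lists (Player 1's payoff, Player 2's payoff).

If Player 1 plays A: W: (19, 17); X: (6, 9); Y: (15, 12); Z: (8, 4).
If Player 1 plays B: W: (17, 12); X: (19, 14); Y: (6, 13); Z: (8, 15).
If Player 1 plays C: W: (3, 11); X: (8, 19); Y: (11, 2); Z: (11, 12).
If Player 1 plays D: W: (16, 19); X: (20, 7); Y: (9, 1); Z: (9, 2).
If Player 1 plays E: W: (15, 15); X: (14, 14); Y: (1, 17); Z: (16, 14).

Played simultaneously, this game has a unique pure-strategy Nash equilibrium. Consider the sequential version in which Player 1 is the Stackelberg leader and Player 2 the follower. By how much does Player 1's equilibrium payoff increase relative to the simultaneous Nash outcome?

Solve by backward induction (Player 1 leads).
- A: Player 2 compares 17, 9, 12, 4 and picks W; Player 1 would get 19.
- B: Player 2 compares 12, 14, 13, 15 and picks Z; Player 1 would get 8.
- C: Player 2 compares 11, 19, 2, 12 and picks X; Player 1 would get 8.
- D: Player 2 compares 19, 7, 1, 2 and picks W; Player 1 would get 16.
- E: Player 2 compares 15, 14, 17, 14 and picks Y; Player 1 would get 1.
Player 1's induced payoffs are 19, 8, 8, 16, 1, so Player 1 commits to A. Subgame-perfect outcome: (A, W) with payoffs (19, 17).
Now find the simultaneous Nash equilibrium.
Player 1's best replies: W→A; X→D; Y→A; Z→E.
Player 2's best replies: A→W; B→Z; C→X; D→W; E→Y.
Only (A, W) has each player best-responding; Nash payoffs (19, 17).
Player 1's commitment gain: 19 − 19 = 0.

0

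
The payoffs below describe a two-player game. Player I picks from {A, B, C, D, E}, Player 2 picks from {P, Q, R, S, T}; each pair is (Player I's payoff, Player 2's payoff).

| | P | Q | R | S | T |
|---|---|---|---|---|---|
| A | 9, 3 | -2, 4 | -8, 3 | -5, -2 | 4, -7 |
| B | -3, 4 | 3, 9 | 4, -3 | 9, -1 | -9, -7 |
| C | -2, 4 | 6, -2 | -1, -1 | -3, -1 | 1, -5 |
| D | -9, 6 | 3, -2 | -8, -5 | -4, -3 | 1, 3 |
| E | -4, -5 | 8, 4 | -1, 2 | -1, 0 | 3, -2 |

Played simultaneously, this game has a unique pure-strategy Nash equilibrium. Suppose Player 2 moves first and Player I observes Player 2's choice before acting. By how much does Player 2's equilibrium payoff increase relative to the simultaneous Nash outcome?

0

Work backward from Player I's decision.
- P: BR = A, leader payoff 3.
- Q: BR = E, leader payoff 4.
- R: BR = B, leader payoff -3.
- S: BR = B, leader payoff -1.
- T: BR = A, leader payoff -7.
Maximizing over 3, 4, -3, -1, -7, Player 2 chooses Q. Subgame-perfect outcome: (E, Q) with payoffs (8, 4).
For the simultaneous game, intersect best replies.
Player I's best replies: P→A; Q→E; R→B; S→B; T→A.
Player 2's best replies: A→Q; B→Q; C→P; D→P; E→Q.
Only (E, Q) has each player best-responding; Nash payoffs (8, 4).
Player 2's commitment gain: 4 − 4 = 0.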